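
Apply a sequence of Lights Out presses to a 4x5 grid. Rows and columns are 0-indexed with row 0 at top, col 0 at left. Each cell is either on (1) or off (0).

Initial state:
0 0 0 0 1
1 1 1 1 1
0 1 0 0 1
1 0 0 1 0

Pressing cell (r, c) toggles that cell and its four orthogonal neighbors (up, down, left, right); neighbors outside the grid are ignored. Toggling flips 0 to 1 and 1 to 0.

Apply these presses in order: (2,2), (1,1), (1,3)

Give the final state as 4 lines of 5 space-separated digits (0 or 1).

After press 1 at (2,2):
0 0 0 0 1
1 1 0 1 1
0 0 1 1 1
1 0 1 1 0

After press 2 at (1,1):
0 1 0 0 1
0 0 1 1 1
0 1 1 1 1
1 0 1 1 0

After press 3 at (1,3):
0 1 0 1 1
0 0 0 0 0
0 1 1 0 1
1 0 1 1 0

Answer: 0 1 0 1 1
0 0 0 0 0
0 1 1 0 1
1 0 1 1 0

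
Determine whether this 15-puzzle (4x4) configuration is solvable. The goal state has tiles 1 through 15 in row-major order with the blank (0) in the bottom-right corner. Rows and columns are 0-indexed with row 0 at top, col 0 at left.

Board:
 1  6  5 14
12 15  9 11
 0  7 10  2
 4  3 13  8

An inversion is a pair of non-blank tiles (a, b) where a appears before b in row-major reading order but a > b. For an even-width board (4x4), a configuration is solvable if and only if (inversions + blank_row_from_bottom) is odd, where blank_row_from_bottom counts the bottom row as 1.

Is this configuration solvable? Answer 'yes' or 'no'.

Answer: no

Derivation:
Inversions: 54
Blank is in row 2 (0-indexed from top), which is row 2 counting from the bottom (bottom = 1).
54 + 2 = 56, which is even, so the puzzle is not solvable.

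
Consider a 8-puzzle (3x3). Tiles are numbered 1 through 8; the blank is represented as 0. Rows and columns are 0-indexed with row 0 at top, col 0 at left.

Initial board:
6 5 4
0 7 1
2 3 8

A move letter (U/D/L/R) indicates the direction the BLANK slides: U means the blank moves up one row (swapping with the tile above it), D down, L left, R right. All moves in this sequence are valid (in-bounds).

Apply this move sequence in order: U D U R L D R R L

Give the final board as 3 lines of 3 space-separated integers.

After move 1 (U):
0 5 4
6 7 1
2 3 8

After move 2 (D):
6 5 4
0 7 1
2 3 8

After move 3 (U):
0 5 4
6 7 1
2 3 8

After move 4 (R):
5 0 4
6 7 1
2 3 8

After move 5 (L):
0 5 4
6 7 1
2 3 8

After move 6 (D):
6 5 4
0 7 1
2 3 8

After move 7 (R):
6 5 4
7 0 1
2 3 8

After move 8 (R):
6 5 4
7 1 0
2 3 8

After move 9 (L):
6 5 4
7 0 1
2 3 8

Answer: 6 5 4
7 0 1
2 3 8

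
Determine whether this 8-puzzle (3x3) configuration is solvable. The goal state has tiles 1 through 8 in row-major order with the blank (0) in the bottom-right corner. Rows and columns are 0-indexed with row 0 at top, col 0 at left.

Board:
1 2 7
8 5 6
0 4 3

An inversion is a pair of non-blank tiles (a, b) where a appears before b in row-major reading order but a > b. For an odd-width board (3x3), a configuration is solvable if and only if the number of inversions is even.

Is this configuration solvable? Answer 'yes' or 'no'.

Answer: no

Derivation:
Inversions (pairs i<j in row-major order where tile[i] > tile[j] > 0): 13
13 is odd, so the puzzle is not solvable.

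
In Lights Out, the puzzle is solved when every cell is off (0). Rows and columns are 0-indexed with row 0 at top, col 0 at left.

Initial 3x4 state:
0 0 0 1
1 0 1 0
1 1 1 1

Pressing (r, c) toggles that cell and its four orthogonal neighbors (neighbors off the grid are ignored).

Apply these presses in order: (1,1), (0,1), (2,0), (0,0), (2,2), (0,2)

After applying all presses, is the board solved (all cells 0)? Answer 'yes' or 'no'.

Answer: yes

Derivation:
After press 1 at (1,1):
0 1 0 1
0 1 0 0
1 0 1 1

After press 2 at (0,1):
1 0 1 1
0 0 0 0
1 0 1 1

After press 3 at (2,0):
1 0 1 1
1 0 0 0
0 1 1 1

After press 4 at (0,0):
0 1 1 1
0 0 0 0
0 1 1 1

After press 5 at (2,2):
0 1 1 1
0 0 1 0
0 0 0 0

After press 6 at (0,2):
0 0 0 0
0 0 0 0
0 0 0 0

Lights still on: 0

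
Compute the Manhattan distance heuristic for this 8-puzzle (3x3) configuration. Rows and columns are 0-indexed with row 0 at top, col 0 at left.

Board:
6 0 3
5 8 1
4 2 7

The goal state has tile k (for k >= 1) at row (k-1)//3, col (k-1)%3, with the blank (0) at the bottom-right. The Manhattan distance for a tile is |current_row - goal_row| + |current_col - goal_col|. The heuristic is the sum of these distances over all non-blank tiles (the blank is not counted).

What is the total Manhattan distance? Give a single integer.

Answer: 13

Derivation:
Tile 6: at (0,0), goal (1,2), distance |0-1|+|0-2| = 3
Tile 3: at (0,2), goal (0,2), distance |0-0|+|2-2| = 0
Tile 5: at (1,0), goal (1,1), distance |1-1|+|0-1| = 1
Tile 8: at (1,1), goal (2,1), distance |1-2|+|1-1| = 1
Tile 1: at (1,2), goal (0,0), distance |1-0|+|2-0| = 3
Tile 4: at (2,0), goal (1,0), distance |2-1|+|0-0| = 1
Tile 2: at (2,1), goal (0,1), distance |2-0|+|1-1| = 2
Tile 7: at (2,2), goal (2,0), distance |2-2|+|2-0| = 2
Sum: 3 + 0 + 1 + 1 + 3 + 1 + 2 + 2 = 13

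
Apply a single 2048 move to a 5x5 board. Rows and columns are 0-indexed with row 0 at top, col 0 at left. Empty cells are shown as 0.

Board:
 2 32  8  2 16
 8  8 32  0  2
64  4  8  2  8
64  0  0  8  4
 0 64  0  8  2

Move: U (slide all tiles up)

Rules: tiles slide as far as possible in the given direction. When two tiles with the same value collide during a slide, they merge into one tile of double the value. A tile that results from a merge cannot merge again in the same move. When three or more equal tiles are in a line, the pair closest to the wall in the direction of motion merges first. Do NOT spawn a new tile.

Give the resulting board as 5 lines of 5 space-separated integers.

Answer:   2  32   8   4  16
  8   8  32  16   2
128   4   8   0   8
  0  64   0   0   4
  0   0   0   0   2

Derivation:
Slide up:
col 0: [2, 8, 64, 64, 0] -> [2, 8, 128, 0, 0]
col 1: [32, 8, 4, 0, 64] -> [32, 8, 4, 64, 0]
col 2: [8, 32, 8, 0, 0] -> [8, 32, 8, 0, 0]
col 3: [2, 0, 2, 8, 8] -> [4, 16, 0, 0, 0]
col 4: [16, 2, 8, 4, 2] -> [16, 2, 8, 4, 2]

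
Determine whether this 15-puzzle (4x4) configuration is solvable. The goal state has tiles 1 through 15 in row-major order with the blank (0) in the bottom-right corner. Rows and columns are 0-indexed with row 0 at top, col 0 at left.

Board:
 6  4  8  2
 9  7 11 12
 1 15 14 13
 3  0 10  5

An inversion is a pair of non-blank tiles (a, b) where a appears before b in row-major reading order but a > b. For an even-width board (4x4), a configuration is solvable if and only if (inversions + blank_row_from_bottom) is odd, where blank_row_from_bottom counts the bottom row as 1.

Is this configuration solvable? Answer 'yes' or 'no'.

Inversions: 42
Blank is in row 3 (0-indexed from top), which is row 1 counting from the bottom (bottom = 1).
42 + 1 = 43, which is odd, so the puzzle is solvable.

Answer: yes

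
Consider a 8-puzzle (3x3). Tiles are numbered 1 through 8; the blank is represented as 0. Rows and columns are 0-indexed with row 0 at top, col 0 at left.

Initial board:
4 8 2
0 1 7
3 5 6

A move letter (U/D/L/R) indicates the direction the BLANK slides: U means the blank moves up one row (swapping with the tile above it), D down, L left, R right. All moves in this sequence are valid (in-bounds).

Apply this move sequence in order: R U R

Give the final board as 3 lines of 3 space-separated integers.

Answer: 4 2 0
1 8 7
3 5 6

Derivation:
After move 1 (R):
4 8 2
1 0 7
3 5 6

After move 2 (U):
4 0 2
1 8 7
3 5 6

After move 3 (R):
4 2 0
1 8 7
3 5 6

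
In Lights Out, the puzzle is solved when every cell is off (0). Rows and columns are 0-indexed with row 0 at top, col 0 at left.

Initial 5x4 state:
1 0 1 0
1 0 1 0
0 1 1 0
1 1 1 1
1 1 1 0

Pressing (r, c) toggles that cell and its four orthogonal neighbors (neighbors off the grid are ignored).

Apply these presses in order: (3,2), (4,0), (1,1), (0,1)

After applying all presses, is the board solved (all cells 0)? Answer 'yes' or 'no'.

Answer: yes

Derivation:
After press 1 at (3,2):
1 0 1 0
1 0 1 0
0 1 0 0
1 0 0 0
1 1 0 0

After press 2 at (4,0):
1 0 1 0
1 0 1 0
0 1 0 0
0 0 0 0
0 0 0 0

After press 3 at (1,1):
1 1 1 0
0 1 0 0
0 0 0 0
0 0 0 0
0 0 0 0

After press 4 at (0,1):
0 0 0 0
0 0 0 0
0 0 0 0
0 0 0 0
0 0 0 0

Lights still on: 0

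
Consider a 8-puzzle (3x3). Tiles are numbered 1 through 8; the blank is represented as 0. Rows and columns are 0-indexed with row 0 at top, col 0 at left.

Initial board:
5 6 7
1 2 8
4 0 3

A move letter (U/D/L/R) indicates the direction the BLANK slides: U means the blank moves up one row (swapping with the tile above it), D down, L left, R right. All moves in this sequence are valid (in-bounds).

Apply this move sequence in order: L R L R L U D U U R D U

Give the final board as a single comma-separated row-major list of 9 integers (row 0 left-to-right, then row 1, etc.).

After move 1 (L):
5 6 7
1 2 8
0 4 3

After move 2 (R):
5 6 7
1 2 8
4 0 3

After move 3 (L):
5 6 7
1 2 8
0 4 3

After move 4 (R):
5 6 7
1 2 8
4 0 3

After move 5 (L):
5 6 7
1 2 8
0 4 3

After move 6 (U):
5 6 7
0 2 8
1 4 3

After move 7 (D):
5 6 7
1 2 8
0 4 3

After move 8 (U):
5 6 7
0 2 8
1 4 3

After move 9 (U):
0 6 7
5 2 8
1 4 3

After move 10 (R):
6 0 7
5 2 8
1 4 3

After move 11 (D):
6 2 7
5 0 8
1 4 3

After move 12 (U):
6 0 7
5 2 8
1 4 3

Answer: 6, 0, 7, 5, 2, 8, 1, 4, 3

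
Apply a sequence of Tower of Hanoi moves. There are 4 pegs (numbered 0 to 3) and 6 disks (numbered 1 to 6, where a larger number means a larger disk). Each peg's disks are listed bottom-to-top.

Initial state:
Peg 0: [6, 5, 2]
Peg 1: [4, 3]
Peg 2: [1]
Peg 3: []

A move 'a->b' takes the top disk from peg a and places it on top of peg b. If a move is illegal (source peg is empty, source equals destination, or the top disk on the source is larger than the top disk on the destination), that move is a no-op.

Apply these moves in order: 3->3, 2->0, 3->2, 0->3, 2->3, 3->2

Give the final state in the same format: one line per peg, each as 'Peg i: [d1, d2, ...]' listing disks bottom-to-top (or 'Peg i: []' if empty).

After move 1 (3->3):
Peg 0: [6, 5, 2]
Peg 1: [4, 3]
Peg 2: [1]
Peg 3: []

After move 2 (2->0):
Peg 0: [6, 5, 2, 1]
Peg 1: [4, 3]
Peg 2: []
Peg 3: []

After move 3 (3->2):
Peg 0: [6, 5, 2, 1]
Peg 1: [4, 3]
Peg 2: []
Peg 3: []

After move 4 (0->3):
Peg 0: [6, 5, 2]
Peg 1: [4, 3]
Peg 2: []
Peg 3: [1]

After move 5 (2->3):
Peg 0: [6, 5, 2]
Peg 1: [4, 3]
Peg 2: []
Peg 3: [1]

After move 6 (3->2):
Peg 0: [6, 5, 2]
Peg 1: [4, 3]
Peg 2: [1]
Peg 3: []

Answer: Peg 0: [6, 5, 2]
Peg 1: [4, 3]
Peg 2: [1]
Peg 3: []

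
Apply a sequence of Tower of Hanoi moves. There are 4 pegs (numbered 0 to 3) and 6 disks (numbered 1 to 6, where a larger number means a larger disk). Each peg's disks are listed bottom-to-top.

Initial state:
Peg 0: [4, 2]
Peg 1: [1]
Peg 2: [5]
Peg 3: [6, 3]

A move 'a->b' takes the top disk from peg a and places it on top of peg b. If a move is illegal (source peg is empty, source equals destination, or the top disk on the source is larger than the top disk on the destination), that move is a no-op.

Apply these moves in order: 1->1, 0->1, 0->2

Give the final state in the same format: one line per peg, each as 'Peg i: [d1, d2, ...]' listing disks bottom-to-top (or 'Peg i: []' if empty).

After move 1 (1->1):
Peg 0: [4, 2]
Peg 1: [1]
Peg 2: [5]
Peg 3: [6, 3]

After move 2 (0->1):
Peg 0: [4, 2]
Peg 1: [1]
Peg 2: [5]
Peg 3: [6, 3]

After move 3 (0->2):
Peg 0: [4]
Peg 1: [1]
Peg 2: [5, 2]
Peg 3: [6, 3]

Answer: Peg 0: [4]
Peg 1: [1]
Peg 2: [5, 2]
Peg 3: [6, 3]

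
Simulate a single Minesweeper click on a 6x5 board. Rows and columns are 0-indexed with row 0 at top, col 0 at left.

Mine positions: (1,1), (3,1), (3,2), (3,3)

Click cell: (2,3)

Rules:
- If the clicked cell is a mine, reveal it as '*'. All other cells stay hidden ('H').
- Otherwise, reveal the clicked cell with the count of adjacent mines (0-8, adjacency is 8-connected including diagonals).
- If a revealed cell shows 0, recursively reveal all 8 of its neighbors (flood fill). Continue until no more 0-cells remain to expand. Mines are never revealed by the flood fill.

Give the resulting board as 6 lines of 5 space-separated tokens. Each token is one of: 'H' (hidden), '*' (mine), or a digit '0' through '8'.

H H H H H
H H H H H
H H H 2 H
H H H H H
H H H H H
H H H H H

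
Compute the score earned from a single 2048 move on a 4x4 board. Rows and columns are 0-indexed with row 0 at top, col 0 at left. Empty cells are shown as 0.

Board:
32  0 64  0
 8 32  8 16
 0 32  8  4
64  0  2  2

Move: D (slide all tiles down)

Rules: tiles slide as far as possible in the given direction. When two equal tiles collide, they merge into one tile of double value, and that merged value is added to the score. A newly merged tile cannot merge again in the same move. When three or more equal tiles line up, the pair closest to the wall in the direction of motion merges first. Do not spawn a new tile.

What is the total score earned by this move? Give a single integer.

Slide down:
col 0: [32, 8, 0, 64] -> [0, 32, 8, 64]  score +0 (running 0)
col 1: [0, 32, 32, 0] -> [0, 0, 0, 64]  score +64 (running 64)
col 2: [64, 8, 8, 2] -> [0, 64, 16, 2]  score +16 (running 80)
col 3: [0, 16, 4, 2] -> [0, 16, 4, 2]  score +0 (running 80)
Board after move:
 0  0  0  0
32  0 64 16
 8  0 16  4
64 64  2  2

Answer: 80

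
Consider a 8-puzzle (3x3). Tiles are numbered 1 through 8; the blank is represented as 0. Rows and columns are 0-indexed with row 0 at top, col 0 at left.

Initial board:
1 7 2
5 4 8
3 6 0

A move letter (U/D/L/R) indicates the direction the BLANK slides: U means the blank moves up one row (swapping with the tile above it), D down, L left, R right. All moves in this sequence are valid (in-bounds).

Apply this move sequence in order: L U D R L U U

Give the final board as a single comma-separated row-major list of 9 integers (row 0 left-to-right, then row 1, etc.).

After move 1 (L):
1 7 2
5 4 8
3 0 6

After move 2 (U):
1 7 2
5 0 8
3 4 6

After move 3 (D):
1 7 2
5 4 8
3 0 6

After move 4 (R):
1 7 2
5 4 8
3 6 0

After move 5 (L):
1 7 2
5 4 8
3 0 6

After move 6 (U):
1 7 2
5 0 8
3 4 6

After move 7 (U):
1 0 2
5 7 8
3 4 6

Answer: 1, 0, 2, 5, 7, 8, 3, 4, 6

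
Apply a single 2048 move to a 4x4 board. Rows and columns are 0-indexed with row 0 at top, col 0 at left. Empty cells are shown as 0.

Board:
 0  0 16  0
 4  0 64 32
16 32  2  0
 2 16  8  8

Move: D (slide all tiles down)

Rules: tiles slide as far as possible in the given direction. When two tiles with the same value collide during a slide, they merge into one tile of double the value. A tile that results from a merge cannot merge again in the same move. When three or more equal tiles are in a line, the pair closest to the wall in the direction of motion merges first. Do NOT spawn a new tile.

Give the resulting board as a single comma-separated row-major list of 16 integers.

Answer: 0, 0, 16, 0, 4, 0, 64, 0, 16, 32, 2, 32, 2, 16, 8, 8

Derivation:
Slide down:
col 0: [0, 4, 16, 2] -> [0, 4, 16, 2]
col 1: [0, 0, 32, 16] -> [0, 0, 32, 16]
col 2: [16, 64, 2, 8] -> [16, 64, 2, 8]
col 3: [0, 32, 0, 8] -> [0, 0, 32, 8]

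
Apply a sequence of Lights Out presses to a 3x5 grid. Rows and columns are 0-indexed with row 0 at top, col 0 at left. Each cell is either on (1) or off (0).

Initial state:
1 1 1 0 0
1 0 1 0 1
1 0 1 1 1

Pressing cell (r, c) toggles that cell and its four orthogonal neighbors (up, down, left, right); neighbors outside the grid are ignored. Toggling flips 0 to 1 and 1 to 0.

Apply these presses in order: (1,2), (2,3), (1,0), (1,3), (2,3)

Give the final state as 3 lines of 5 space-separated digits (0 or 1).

After press 1 at (1,2):
1 1 0 0 0
1 1 0 1 1
1 0 0 1 1

After press 2 at (2,3):
1 1 0 0 0
1 1 0 0 1
1 0 1 0 0

After press 3 at (1,0):
0 1 0 0 0
0 0 0 0 1
0 0 1 0 0

After press 4 at (1,3):
0 1 0 1 0
0 0 1 1 0
0 0 1 1 0

After press 5 at (2,3):
0 1 0 1 0
0 0 1 0 0
0 0 0 0 1

Answer: 0 1 0 1 0
0 0 1 0 0
0 0 0 0 1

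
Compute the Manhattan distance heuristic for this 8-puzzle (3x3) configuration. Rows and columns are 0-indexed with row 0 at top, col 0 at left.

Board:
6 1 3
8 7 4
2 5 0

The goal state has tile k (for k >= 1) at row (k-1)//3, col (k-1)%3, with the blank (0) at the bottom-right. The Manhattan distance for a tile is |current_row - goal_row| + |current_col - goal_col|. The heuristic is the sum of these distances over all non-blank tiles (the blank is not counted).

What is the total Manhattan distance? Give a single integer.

Tile 6: at (0,0), goal (1,2), distance |0-1|+|0-2| = 3
Tile 1: at (0,1), goal (0,0), distance |0-0|+|1-0| = 1
Tile 3: at (0,2), goal (0,2), distance |0-0|+|2-2| = 0
Tile 8: at (1,0), goal (2,1), distance |1-2|+|0-1| = 2
Tile 7: at (1,1), goal (2,0), distance |1-2|+|1-0| = 2
Tile 4: at (1,2), goal (1,0), distance |1-1|+|2-0| = 2
Tile 2: at (2,0), goal (0,1), distance |2-0|+|0-1| = 3
Tile 5: at (2,1), goal (1,1), distance |2-1|+|1-1| = 1
Sum: 3 + 1 + 0 + 2 + 2 + 2 + 3 + 1 = 14

Answer: 14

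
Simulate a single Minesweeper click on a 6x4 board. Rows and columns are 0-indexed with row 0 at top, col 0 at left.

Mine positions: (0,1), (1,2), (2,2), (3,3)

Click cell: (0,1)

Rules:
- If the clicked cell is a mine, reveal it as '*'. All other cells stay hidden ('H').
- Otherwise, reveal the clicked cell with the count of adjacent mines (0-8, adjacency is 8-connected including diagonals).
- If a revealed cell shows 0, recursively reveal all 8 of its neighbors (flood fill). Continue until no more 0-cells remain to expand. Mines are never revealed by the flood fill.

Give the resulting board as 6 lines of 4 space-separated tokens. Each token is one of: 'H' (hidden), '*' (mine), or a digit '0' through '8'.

H * H H
H H H H
H H H H
H H H H
H H H H
H H H H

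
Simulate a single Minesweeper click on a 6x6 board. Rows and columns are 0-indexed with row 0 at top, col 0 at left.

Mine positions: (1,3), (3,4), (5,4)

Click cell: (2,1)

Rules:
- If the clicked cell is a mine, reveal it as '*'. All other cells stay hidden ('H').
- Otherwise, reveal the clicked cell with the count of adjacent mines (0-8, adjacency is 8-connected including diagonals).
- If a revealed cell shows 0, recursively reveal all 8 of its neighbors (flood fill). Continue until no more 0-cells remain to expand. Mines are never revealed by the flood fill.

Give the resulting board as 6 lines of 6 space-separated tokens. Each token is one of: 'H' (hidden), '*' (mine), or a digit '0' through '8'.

0 0 1 H H H
0 0 1 H H H
0 0 1 2 H H
0 0 0 1 H H
0 0 0 2 H H
0 0 0 1 H H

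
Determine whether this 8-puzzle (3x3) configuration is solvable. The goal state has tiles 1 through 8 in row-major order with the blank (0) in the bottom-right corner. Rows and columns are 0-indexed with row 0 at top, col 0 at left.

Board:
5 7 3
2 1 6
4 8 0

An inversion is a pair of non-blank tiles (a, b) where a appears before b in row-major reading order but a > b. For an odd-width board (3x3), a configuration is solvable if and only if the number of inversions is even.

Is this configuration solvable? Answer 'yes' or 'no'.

Answer: no

Derivation:
Inversions (pairs i<j in row-major order where tile[i] > tile[j] > 0): 13
13 is odd, so the puzzle is not solvable.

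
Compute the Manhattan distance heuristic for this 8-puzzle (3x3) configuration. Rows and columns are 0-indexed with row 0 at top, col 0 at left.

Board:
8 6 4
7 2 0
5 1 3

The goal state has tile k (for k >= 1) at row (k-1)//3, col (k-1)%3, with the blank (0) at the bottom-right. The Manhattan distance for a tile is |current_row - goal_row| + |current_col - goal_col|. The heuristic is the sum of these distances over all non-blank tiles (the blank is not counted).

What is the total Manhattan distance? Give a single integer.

Tile 8: at (0,0), goal (2,1), distance |0-2|+|0-1| = 3
Tile 6: at (0,1), goal (1,2), distance |0-1|+|1-2| = 2
Tile 4: at (0,2), goal (1,0), distance |0-1|+|2-0| = 3
Tile 7: at (1,0), goal (2,0), distance |1-2|+|0-0| = 1
Tile 2: at (1,1), goal (0,1), distance |1-0|+|1-1| = 1
Tile 5: at (2,0), goal (1,1), distance |2-1|+|0-1| = 2
Tile 1: at (2,1), goal (0,0), distance |2-0|+|1-0| = 3
Tile 3: at (2,2), goal (0,2), distance |2-0|+|2-2| = 2
Sum: 3 + 2 + 3 + 1 + 1 + 2 + 3 + 2 = 17

Answer: 17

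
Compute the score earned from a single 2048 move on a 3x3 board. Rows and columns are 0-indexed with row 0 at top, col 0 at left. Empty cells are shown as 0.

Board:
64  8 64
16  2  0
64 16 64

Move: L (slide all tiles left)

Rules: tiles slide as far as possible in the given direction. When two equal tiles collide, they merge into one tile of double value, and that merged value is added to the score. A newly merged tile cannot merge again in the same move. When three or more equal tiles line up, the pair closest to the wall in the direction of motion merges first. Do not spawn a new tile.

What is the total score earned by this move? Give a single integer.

Answer: 0

Derivation:
Slide left:
row 0: [64, 8, 64] -> [64, 8, 64]  score +0 (running 0)
row 1: [16, 2, 0] -> [16, 2, 0]  score +0 (running 0)
row 2: [64, 16, 64] -> [64, 16, 64]  score +0 (running 0)
Board after move:
64  8 64
16  2  0
64 16 64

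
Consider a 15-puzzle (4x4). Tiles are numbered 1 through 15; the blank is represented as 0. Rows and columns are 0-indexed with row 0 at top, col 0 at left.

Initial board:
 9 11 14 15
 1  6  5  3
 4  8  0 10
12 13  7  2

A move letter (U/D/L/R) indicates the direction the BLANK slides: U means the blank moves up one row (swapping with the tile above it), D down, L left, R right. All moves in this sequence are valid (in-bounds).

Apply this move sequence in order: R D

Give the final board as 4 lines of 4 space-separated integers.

Answer:  9 11 14 15
 1  6  5  3
 4  8 10  2
12 13  7  0

Derivation:
After move 1 (R):
 9 11 14 15
 1  6  5  3
 4  8 10  0
12 13  7  2

After move 2 (D):
 9 11 14 15
 1  6  5  3
 4  8 10  2
12 13  7  0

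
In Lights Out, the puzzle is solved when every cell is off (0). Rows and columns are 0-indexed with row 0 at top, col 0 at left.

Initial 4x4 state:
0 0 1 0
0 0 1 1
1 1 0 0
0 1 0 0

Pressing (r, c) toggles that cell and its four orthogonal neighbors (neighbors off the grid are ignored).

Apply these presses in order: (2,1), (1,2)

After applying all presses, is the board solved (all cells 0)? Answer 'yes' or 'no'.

Answer: yes

Derivation:
After press 1 at (2,1):
0 0 1 0
0 1 1 1
0 0 1 0
0 0 0 0

After press 2 at (1,2):
0 0 0 0
0 0 0 0
0 0 0 0
0 0 0 0

Lights still on: 0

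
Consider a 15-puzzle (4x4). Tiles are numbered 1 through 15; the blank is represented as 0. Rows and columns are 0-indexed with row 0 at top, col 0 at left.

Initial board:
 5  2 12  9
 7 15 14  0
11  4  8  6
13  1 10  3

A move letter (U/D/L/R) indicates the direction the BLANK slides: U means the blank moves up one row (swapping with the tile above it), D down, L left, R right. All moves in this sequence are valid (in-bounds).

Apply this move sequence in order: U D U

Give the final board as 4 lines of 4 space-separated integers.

After move 1 (U):
 5  2 12  0
 7 15 14  9
11  4  8  6
13  1 10  3

After move 2 (D):
 5  2 12  9
 7 15 14  0
11  4  8  6
13  1 10  3

After move 3 (U):
 5  2 12  0
 7 15 14  9
11  4  8  6
13  1 10  3

Answer:  5  2 12  0
 7 15 14  9
11  4  8  6
13  1 10  3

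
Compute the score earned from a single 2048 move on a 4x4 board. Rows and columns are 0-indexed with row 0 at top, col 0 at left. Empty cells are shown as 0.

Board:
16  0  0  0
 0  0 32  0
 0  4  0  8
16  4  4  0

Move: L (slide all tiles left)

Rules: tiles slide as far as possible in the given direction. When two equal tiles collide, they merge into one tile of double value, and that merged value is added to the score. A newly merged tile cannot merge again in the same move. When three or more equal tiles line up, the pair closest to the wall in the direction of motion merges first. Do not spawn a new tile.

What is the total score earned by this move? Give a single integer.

Answer: 8

Derivation:
Slide left:
row 0: [16, 0, 0, 0] -> [16, 0, 0, 0]  score +0 (running 0)
row 1: [0, 0, 32, 0] -> [32, 0, 0, 0]  score +0 (running 0)
row 2: [0, 4, 0, 8] -> [4, 8, 0, 0]  score +0 (running 0)
row 3: [16, 4, 4, 0] -> [16, 8, 0, 0]  score +8 (running 8)
Board after move:
16  0  0  0
32  0  0  0
 4  8  0  0
16  8  0  0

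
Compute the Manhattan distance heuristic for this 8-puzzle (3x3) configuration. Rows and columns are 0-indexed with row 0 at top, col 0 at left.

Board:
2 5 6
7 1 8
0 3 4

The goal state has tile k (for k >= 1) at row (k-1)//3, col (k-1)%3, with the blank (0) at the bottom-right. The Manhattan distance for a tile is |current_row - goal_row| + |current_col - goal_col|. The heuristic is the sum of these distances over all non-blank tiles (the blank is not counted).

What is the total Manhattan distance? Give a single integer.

Tile 2: at (0,0), goal (0,1), distance |0-0|+|0-1| = 1
Tile 5: at (0,1), goal (1,1), distance |0-1|+|1-1| = 1
Tile 6: at (0,2), goal (1,2), distance |0-1|+|2-2| = 1
Tile 7: at (1,0), goal (2,0), distance |1-2|+|0-0| = 1
Tile 1: at (1,1), goal (0,0), distance |1-0|+|1-0| = 2
Tile 8: at (1,2), goal (2,1), distance |1-2|+|2-1| = 2
Tile 3: at (2,1), goal (0,2), distance |2-0|+|1-2| = 3
Tile 4: at (2,2), goal (1,0), distance |2-1|+|2-0| = 3
Sum: 1 + 1 + 1 + 1 + 2 + 2 + 3 + 3 = 14

Answer: 14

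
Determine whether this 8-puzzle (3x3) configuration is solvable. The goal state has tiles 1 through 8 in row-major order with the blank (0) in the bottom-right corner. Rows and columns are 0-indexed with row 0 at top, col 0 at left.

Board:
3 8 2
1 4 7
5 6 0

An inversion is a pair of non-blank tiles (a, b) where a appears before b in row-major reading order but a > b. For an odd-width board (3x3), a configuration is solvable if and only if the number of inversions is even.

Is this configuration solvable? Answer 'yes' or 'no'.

Answer: no

Derivation:
Inversions (pairs i<j in row-major order where tile[i] > tile[j] > 0): 11
11 is odd, so the puzzle is not solvable.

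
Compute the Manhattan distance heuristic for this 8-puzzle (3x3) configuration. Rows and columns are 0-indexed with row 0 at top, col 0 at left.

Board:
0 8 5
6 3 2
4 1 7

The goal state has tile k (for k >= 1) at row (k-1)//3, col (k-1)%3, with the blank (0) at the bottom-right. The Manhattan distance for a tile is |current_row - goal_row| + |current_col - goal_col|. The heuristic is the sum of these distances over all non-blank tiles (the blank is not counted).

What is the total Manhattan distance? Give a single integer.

Tile 8: (0,1)->(2,1) = 2
Tile 5: (0,2)->(1,1) = 2
Tile 6: (1,0)->(1,2) = 2
Tile 3: (1,1)->(0,2) = 2
Tile 2: (1,2)->(0,1) = 2
Tile 4: (2,0)->(1,0) = 1
Tile 1: (2,1)->(0,0) = 3
Tile 7: (2,2)->(2,0) = 2
Sum: 2 + 2 + 2 + 2 + 2 + 1 + 3 + 2 = 16

Answer: 16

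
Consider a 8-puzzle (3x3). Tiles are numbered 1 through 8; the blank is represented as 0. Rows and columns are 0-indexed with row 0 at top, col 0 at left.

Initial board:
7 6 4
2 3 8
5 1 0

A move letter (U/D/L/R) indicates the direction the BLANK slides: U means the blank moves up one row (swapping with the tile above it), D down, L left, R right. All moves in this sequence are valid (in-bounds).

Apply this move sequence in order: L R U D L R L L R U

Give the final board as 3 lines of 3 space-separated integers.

Answer: 7 6 4
2 0 8
5 3 1

Derivation:
After move 1 (L):
7 6 4
2 3 8
5 0 1

After move 2 (R):
7 6 4
2 3 8
5 1 0

After move 3 (U):
7 6 4
2 3 0
5 1 8

After move 4 (D):
7 6 4
2 3 8
5 1 0

After move 5 (L):
7 6 4
2 3 8
5 0 1

After move 6 (R):
7 6 4
2 3 8
5 1 0

After move 7 (L):
7 6 4
2 3 8
5 0 1

After move 8 (L):
7 6 4
2 3 8
0 5 1

After move 9 (R):
7 6 4
2 3 8
5 0 1

After move 10 (U):
7 6 4
2 0 8
5 3 1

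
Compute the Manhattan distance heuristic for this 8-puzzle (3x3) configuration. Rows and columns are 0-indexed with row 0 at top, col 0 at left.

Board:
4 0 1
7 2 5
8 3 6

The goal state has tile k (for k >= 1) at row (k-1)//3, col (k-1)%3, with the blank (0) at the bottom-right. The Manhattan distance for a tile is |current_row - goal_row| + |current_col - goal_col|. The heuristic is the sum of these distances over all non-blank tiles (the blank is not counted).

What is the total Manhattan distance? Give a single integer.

Answer: 11

Derivation:
Tile 4: (0,0)->(1,0) = 1
Tile 1: (0,2)->(0,0) = 2
Tile 7: (1,0)->(2,0) = 1
Tile 2: (1,1)->(0,1) = 1
Tile 5: (1,2)->(1,1) = 1
Tile 8: (2,0)->(2,1) = 1
Tile 3: (2,1)->(0,2) = 3
Tile 6: (2,2)->(1,2) = 1
Sum: 1 + 2 + 1 + 1 + 1 + 1 + 3 + 1 = 11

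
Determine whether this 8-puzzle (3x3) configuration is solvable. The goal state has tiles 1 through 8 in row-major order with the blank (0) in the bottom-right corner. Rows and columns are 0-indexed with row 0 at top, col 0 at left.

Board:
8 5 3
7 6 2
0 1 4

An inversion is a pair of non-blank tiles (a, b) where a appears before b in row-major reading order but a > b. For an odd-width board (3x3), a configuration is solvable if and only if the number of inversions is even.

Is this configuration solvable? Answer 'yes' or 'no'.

Answer: no

Derivation:
Inversions (pairs i<j in row-major order where tile[i] > tile[j] > 0): 21
21 is odd, so the puzzle is not solvable.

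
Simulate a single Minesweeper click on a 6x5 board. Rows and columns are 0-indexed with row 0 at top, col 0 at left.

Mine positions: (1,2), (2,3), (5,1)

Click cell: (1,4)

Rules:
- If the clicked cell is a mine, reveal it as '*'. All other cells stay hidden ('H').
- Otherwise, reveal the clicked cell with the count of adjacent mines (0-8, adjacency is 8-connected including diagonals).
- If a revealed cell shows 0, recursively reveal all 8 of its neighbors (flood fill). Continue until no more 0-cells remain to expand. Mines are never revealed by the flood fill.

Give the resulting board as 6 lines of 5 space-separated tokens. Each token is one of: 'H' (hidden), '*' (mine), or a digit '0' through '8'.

H H H H H
H H H H 1
H H H H H
H H H H H
H H H H H
H H H H H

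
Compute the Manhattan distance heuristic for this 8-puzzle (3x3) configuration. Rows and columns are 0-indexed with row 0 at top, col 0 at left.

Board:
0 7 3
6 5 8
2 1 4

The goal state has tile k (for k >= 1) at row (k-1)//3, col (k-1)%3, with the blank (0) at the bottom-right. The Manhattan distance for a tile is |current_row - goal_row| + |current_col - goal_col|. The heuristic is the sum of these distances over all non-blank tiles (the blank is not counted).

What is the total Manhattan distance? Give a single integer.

Answer: 16

Derivation:
Tile 7: (0,1)->(2,0) = 3
Tile 3: (0,2)->(0,2) = 0
Tile 6: (1,0)->(1,2) = 2
Tile 5: (1,1)->(1,1) = 0
Tile 8: (1,2)->(2,1) = 2
Tile 2: (2,0)->(0,1) = 3
Tile 1: (2,1)->(0,0) = 3
Tile 4: (2,2)->(1,0) = 3
Sum: 3 + 0 + 2 + 0 + 2 + 3 + 3 + 3 = 16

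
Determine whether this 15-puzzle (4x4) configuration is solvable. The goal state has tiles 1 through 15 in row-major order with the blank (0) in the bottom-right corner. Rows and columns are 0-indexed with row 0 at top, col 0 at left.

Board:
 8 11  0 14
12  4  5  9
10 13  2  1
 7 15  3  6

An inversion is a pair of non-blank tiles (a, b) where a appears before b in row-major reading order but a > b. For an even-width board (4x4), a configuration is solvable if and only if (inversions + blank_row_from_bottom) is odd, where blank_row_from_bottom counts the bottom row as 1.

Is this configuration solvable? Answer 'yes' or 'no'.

Answer: no

Derivation:
Inversions: 62
Blank is in row 0 (0-indexed from top), which is row 4 counting from the bottom (bottom = 1).
62 + 4 = 66, which is even, so the puzzle is not solvable.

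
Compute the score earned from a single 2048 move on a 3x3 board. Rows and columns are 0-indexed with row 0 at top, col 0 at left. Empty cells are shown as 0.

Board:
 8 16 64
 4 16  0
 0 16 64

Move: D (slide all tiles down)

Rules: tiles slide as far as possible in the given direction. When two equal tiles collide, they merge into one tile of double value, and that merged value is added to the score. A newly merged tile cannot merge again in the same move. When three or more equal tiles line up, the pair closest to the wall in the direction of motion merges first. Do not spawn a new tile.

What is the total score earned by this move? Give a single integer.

Slide down:
col 0: [8, 4, 0] -> [0, 8, 4]  score +0 (running 0)
col 1: [16, 16, 16] -> [0, 16, 32]  score +32 (running 32)
col 2: [64, 0, 64] -> [0, 0, 128]  score +128 (running 160)
Board after move:
  0   0   0
  8  16   0
  4  32 128

Answer: 160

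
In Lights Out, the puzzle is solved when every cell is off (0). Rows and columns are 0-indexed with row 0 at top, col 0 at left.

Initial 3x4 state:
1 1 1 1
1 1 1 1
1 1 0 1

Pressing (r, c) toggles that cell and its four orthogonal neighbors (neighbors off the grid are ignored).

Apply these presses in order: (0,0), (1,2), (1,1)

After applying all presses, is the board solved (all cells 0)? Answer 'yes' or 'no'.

After press 1 at (0,0):
0 0 1 1
0 1 1 1
1 1 0 1

After press 2 at (1,2):
0 0 0 1
0 0 0 0
1 1 1 1

After press 3 at (1,1):
0 1 0 1
1 1 1 0
1 0 1 1

Lights still on: 8

Answer: no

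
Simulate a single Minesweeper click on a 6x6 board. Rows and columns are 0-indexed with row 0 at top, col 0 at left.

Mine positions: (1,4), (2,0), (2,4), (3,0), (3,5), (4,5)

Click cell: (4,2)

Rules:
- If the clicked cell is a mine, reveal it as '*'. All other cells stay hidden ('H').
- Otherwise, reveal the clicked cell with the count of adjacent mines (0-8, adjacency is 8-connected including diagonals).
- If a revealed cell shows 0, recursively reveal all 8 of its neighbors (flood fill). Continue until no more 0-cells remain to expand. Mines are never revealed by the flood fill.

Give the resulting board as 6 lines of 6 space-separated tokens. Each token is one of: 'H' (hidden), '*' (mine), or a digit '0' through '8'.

0 0 0 1 H H
1 1 0 2 H H
H 2 0 2 H H
H 2 0 1 3 H
1 1 0 0 2 H
0 0 0 0 1 H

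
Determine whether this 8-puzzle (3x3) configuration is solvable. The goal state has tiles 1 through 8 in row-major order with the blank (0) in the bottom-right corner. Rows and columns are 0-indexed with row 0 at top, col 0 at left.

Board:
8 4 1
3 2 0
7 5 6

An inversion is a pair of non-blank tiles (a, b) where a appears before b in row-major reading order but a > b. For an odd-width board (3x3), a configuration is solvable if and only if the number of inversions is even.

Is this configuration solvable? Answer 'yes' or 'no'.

Inversions (pairs i<j in row-major order where tile[i] > tile[j] > 0): 13
13 is odd, so the puzzle is not solvable.

Answer: no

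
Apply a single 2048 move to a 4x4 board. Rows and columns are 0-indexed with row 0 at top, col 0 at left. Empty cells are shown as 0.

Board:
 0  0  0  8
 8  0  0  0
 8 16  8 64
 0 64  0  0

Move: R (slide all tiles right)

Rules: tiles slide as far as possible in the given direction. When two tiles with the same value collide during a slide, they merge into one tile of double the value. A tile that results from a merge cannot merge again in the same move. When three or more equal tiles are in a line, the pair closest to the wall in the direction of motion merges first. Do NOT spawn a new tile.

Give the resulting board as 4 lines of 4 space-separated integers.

Answer:  0  0  0  8
 0  0  0  8
 8 16  8 64
 0  0  0 64

Derivation:
Slide right:
row 0: [0, 0, 0, 8] -> [0, 0, 0, 8]
row 1: [8, 0, 0, 0] -> [0, 0, 0, 8]
row 2: [8, 16, 8, 64] -> [8, 16, 8, 64]
row 3: [0, 64, 0, 0] -> [0, 0, 0, 64]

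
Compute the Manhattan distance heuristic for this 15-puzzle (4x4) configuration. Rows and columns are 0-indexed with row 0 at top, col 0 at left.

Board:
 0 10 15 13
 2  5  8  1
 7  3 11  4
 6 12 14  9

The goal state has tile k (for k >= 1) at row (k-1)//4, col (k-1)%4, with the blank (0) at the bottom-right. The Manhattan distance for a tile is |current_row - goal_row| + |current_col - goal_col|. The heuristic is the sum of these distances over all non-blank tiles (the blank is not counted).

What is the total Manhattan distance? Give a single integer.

Answer: 38

Derivation:
Tile 10: at (0,1), goal (2,1), distance |0-2|+|1-1| = 2
Tile 15: at (0,2), goal (3,2), distance |0-3|+|2-2| = 3
Tile 13: at (0,3), goal (3,0), distance |0-3|+|3-0| = 6
Tile 2: at (1,0), goal (0,1), distance |1-0|+|0-1| = 2
Tile 5: at (1,1), goal (1,0), distance |1-1|+|1-0| = 1
Tile 8: at (1,2), goal (1,3), distance |1-1|+|2-3| = 1
Tile 1: at (1,3), goal (0,0), distance |1-0|+|3-0| = 4
Tile 7: at (2,0), goal (1,2), distance |2-1|+|0-2| = 3
Tile 3: at (2,1), goal (0,2), distance |2-0|+|1-2| = 3
Tile 11: at (2,2), goal (2,2), distance |2-2|+|2-2| = 0
Tile 4: at (2,3), goal (0,3), distance |2-0|+|3-3| = 2
Tile 6: at (3,0), goal (1,1), distance |3-1|+|0-1| = 3
Tile 12: at (3,1), goal (2,3), distance |3-2|+|1-3| = 3
Tile 14: at (3,2), goal (3,1), distance |3-3|+|2-1| = 1
Tile 9: at (3,3), goal (2,0), distance |3-2|+|3-0| = 4
Sum: 2 + 3 + 6 + 2 + 1 + 1 + 4 + 3 + 3 + 0 + 2 + 3 + 3 + 1 + 4 = 38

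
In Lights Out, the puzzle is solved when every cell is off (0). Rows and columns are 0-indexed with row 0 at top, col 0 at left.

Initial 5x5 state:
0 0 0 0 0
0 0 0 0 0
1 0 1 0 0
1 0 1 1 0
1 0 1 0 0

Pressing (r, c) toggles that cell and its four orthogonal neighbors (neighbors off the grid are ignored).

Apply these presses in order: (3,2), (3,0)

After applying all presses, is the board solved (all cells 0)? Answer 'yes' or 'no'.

Answer: yes

Derivation:
After press 1 at (3,2):
0 0 0 0 0
0 0 0 0 0
1 0 0 0 0
1 1 0 0 0
1 0 0 0 0

After press 2 at (3,0):
0 0 0 0 0
0 0 0 0 0
0 0 0 0 0
0 0 0 0 0
0 0 0 0 0

Lights still on: 0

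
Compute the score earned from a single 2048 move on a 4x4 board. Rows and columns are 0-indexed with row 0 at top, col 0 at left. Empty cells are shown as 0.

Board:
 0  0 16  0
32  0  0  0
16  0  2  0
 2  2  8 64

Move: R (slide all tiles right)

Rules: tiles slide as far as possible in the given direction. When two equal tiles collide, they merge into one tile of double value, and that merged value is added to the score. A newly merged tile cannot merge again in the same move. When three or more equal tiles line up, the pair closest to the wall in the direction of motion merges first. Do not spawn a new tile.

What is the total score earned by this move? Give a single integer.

Slide right:
row 0: [0, 0, 16, 0] -> [0, 0, 0, 16]  score +0 (running 0)
row 1: [32, 0, 0, 0] -> [0, 0, 0, 32]  score +0 (running 0)
row 2: [16, 0, 2, 0] -> [0, 0, 16, 2]  score +0 (running 0)
row 3: [2, 2, 8, 64] -> [0, 4, 8, 64]  score +4 (running 4)
Board after move:
 0  0  0 16
 0  0  0 32
 0  0 16  2
 0  4  8 64

Answer: 4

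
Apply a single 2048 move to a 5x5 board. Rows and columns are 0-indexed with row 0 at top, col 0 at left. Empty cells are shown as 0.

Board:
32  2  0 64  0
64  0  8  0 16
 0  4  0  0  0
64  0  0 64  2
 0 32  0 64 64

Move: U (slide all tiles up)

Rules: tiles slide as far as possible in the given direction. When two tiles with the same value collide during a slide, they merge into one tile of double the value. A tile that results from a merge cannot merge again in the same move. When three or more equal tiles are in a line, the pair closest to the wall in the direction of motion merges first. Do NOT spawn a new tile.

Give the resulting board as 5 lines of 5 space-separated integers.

Answer:  32   2   8 128  16
128   4   0  64   2
  0  32   0   0  64
  0   0   0   0   0
  0   0   0   0   0

Derivation:
Slide up:
col 0: [32, 64, 0, 64, 0] -> [32, 128, 0, 0, 0]
col 1: [2, 0, 4, 0, 32] -> [2, 4, 32, 0, 0]
col 2: [0, 8, 0, 0, 0] -> [8, 0, 0, 0, 0]
col 3: [64, 0, 0, 64, 64] -> [128, 64, 0, 0, 0]
col 4: [0, 16, 0, 2, 64] -> [16, 2, 64, 0, 0]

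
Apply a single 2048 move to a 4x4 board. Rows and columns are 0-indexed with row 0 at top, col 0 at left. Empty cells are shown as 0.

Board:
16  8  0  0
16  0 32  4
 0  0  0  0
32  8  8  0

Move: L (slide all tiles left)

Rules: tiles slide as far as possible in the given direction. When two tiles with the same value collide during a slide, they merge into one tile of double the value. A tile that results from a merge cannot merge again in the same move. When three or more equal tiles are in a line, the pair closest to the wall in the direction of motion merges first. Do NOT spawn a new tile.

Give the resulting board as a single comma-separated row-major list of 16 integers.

Slide left:
row 0: [16, 8, 0, 0] -> [16, 8, 0, 0]
row 1: [16, 0, 32, 4] -> [16, 32, 4, 0]
row 2: [0, 0, 0, 0] -> [0, 0, 0, 0]
row 3: [32, 8, 8, 0] -> [32, 16, 0, 0]

Answer: 16, 8, 0, 0, 16, 32, 4, 0, 0, 0, 0, 0, 32, 16, 0, 0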